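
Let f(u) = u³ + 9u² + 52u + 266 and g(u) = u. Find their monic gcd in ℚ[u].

Apply the Euclidean algorithm:
  u³ + 9u² + 52u + 266 = (u² + 9u + 52)(u) + (266)
  u = ((1/266)u)(266) + (0)
The last nonzero remainder is the constant 266, so the polynomials are coprime and gcd = 1.

1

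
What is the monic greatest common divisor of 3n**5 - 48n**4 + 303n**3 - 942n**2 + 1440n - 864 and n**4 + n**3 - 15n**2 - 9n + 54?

n**2 - 5n + 6

Repeated division with remainder:
  3n**5 - 48n**4 + 303n**3 - 942n**2 + 1440n - 864 = (3n - 51)(n**4 + n**3 - 15n**2 - 9n + 54) + (399n**3 - 1680n**2 + 819n + 1890)
  n**4 + n**3 - 15n**2 - 9n + 54 = ((1/399)n + 33/2527)(399n**3 - 1680n**2 + 819n + 1890) + ((1764/361)n**2 - (8820/361)n + 10584/361)
  399n**3 - 1680n**2 + 819n + 1890 = ((6859/84)n + 1805/28)((1764/361)n**2 - (8820/361)n + 10584/361) + (0)
Last nonzero remainder: (1764/361)n**2 - (8820/361)n + 10584/361. Dividing through by 1764/361 gives the monic gcd n**2 - 5n + 6.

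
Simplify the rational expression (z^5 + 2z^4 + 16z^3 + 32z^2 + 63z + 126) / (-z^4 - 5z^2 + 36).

Repeated division with remainder:
  z^5 + 2z^4 + 16z^3 + 32z^2 + 63z + 126 = (-z - 2)(-z^4 - 5z^2 + 36) + (11z^3 + 22z^2 + 99z + 198)
  -z^4 - 5z^2 + 36 = (-(1/11)z + 2/11)(11z^3 + 22z^2 + 99z + 198) + (0)
Last nonzero remainder: 11z^3 + 22z^2 + 99z + 198. Dividing through by 11 gives the monic gcd z^3 + 2z^2 + 9z + 18.
Cancel z^3 + 2z^2 + 9z + 18 from numerator and denominator to get the reduced form.

(-z^2 - 7)/(z - 2)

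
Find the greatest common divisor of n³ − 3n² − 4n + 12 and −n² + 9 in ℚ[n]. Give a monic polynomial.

Euclidean algorithm in ℚ[n]:
  n³ − 3n² − 4n + 12 = (−n + 3)(−n² + 9) + (5n − 15)
  −n² + 9 = (−(1/5)n − 3/5)(5n − 15) + (0)
Last nonzero remainder: 5n − 15. Dividing through by 5 gives the monic gcd n − 3.

n − 3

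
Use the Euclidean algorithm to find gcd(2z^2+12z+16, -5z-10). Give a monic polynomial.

z+2

Apply the Euclidean algorithm:
  2z^2+12z+16 = (-(2/5)z-8/5)(-5z-10) + (0)
Last nonzero remainder: -5z-10. Dividing through by -5 gives the monic gcd z+2.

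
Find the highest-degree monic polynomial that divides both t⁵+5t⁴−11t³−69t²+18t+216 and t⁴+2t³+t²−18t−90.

t²−9

Apply the Euclidean algorithm:
  t⁵+5t⁴−11t³−69t²+18t+216 = (t+3)(t⁴+2t³+t²−18t−90) + (−18t³−54t²+162t+486)
  t⁴+2t³+t²−18t−90 = (−(1/18)t+1/18)(−18t³−54t²+162t+486) + (13t²−117)
  −18t³−54t²+162t+486 = (−(18/13)t−54/13)(13t²−117) + (0)
Last nonzero remainder: 13t²−117. Dividing through by 13 gives the monic gcd t²−9.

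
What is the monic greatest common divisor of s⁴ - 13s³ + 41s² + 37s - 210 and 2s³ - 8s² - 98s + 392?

s - 7

By polynomial division,
  s⁴ - 13s³ + 41s² + 37s - 210 = ((1/2)s - 9/2)(2s³ - 8s² - 98s + 392) + (54s² - 600s + 1554)
  2s³ - 8s² - 98s + 392 = ((1/27)s + 64/243)(54s² - 600s + 1554) + ((200/81)s - 1400/81)
  54s² - 600s + 1554 = ((2187/100)s - 8991/100)((200/81)s - 1400/81) + (0)
Last nonzero remainder: (200/81)s - 1400/81. Dividing through by 200/81 gives the monic gcd s - 7.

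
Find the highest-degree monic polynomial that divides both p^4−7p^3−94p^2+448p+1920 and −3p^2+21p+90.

Repeated division with remainder:
  p^4−7p^3−94p^2+448p+1920 = (−(1/3)p^2+64/3)(−3p^2+21p+90) + (0)
Last nonzero remainder: −3p^2+21p+90. Dividing through by −3 gives the monic gcd p^2−7p−30.

p^2−7p−30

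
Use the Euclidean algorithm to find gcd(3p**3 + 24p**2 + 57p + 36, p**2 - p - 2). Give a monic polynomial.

p + 1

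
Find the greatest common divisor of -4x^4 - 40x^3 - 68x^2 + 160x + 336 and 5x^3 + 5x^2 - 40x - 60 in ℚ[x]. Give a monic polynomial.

Apply the Euclidean algorithm:
  -4x^4 - 40x^3 - 68x^2 + 160x + 336 = (-(4/5)x - 36/5)(5x^3 + 5x^2 - 40x - 60) + (-64x^2 - 176x - 96)
  5x^3 + 5x^2 - 40x - 60 = (-(5/64)x + 35/256)(-64x^2 - 176x - 96) + (-(375/16)x - 375/8)
  -64x^2 - 176x - 96 = ((1024/375)x + 256/125)(-(375/16)x - 375/8) + (0)
Last nonzero remainder: -(375/16)x - 375/8. Dividing through by -375/16 gives the monic gcd x + 2.

x + 2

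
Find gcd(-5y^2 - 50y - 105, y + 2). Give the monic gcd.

Apply the Euclidean algorithm:
  -5y^2 - 50y - 105 = (-5y - 40)(y + 2) + (-25)
  y + 2 = (-(1/25)y - 2/25)(-25) + (0)
The last nonzero remainder is the constant -25, so the polynomials are coprime and gcd = 1.

1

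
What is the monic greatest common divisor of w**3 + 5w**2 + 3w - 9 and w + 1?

1

Euclidean algorithm in ℚ[w]:
  w**3 + 5w**2 + 3w - 9 = (w**2 + 4w - 1)(w + 1) + (-8)
  w + 1 = (-(1/8)w - 1/8)(-8) + (0)
The last nonzero remainder is the constant -8, so the polynomials are coprime and gcd = 1.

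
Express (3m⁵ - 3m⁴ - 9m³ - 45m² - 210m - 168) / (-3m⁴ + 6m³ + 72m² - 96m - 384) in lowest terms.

(-m³ - m² - 7m - 7)/(m² - 16)

Apply the Euclidean algorithm:
  3m⁵ - 3m⁴ - 9m³ - 45m² - 210m - 168 = (-m - 1)(-3m⁴ + 6m³ + 72m² - 96m - 384) + (69m³ - 69m² - 690m - 552)
  -3m⁴ + 6m³ + 72m² - 96m - 384 = (-(1/23)m + 1/23)(69m³ - 69m² - 690m - 552) + (45m² - 90m - 360)
  69m³ - 69m² - 690m - 552 = ((23/15)m + 23/15)(45m² - 90m - 360) + (0)
Last nonzero remainder: 45m² - 90m - 360. Dividing through by 45 gives the monic gcd m² - 2m - 8.
Cancel m² - 2m - 8 from numerator and denominator to get the reduced form.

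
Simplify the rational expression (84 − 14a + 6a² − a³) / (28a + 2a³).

(6 − a)/(2a)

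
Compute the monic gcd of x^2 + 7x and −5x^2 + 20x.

x

Repeated division with remainder:
  x^2 + 7x = (−1/5)(−5x^2 + 20x) + (11x)
  −5x^2 + 20x = (−(5/11)x + 20/11)(11x) + (0)
Last nonzero remainder: 11x. Dividing through by 11 gives the monic gcd x.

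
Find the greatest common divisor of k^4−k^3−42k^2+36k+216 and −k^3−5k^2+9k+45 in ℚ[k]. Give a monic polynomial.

k−3

Repeated division with remainder:
  k^4−k^3−42k^2+36k+216 = (−k+6)(−k^3−5k^2+9k+45) + (−3k^2+27k−54)
  −k^3−5k^2+9k+45 = ((1/3)k+14/3)(−3k^2+27k−54) + (−99k+297)
  −3k^2+27k−54 = ((1/33)k−2/11)(−99k+297) + (0)
Last nonzero remainder: −99k+297. Dividing through by −99 gives the monic gcd k−3.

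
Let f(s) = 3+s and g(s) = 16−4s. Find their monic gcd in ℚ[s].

1

Euclidean algorithm in ℚ[s]:
  s+3 = (−1/4)(−4s+16) + (7)
  −4s+16 = (−(4/7)s+16/7)(7) + (0)
The last nonzero remainder is the constant 7, so the polynomials are coprime and gcd = 1.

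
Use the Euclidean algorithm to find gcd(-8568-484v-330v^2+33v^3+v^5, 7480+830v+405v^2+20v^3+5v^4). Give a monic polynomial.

Repeated division with remainder:
  v^5+33v^3-330v^2-484v-8568 = ((1/5)v-4/5)(5v^4+20v^3+405v^2+830v+7480) + (-32v^3-172v^2-1316v-2584)
  5v^4+20v^3+405v^2+830v+7480 = (-(5/32)v+55/256)(-32v^3-172v^2-1316v-2584) + ((15125/64)v^2+(45375/64)v+257125/32)
  -32v^3-172v^2-1316v-2584 = (-(2048/15125)v-4864/15125)((15125/64)v^2+(45375/64)v+257125/32) + (0)
Last nonzero remainder: (15125/64)v^2+(45375/64)v+257125/32. Dividing through by 15125/64 gives the monic gcd v^2+3v+34.

34+3v+v^2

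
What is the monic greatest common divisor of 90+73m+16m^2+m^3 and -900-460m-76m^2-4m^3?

Euclidean algorithm in ℚ[m]:
  m^3+16m^2+73m+90 = (-1/4)(-4m^3-76m^2-460m-900) + (-3m^2-42m-135)
  -4m^3-76m^2-460m-900 = ((4/3)m+20/3)(-3m^2-42m-135) + (0)
Last nonzero remainder: -3m^2-42m-135. Dividing through by -3 gives the monic gcd m^2+14m+45.

45+14m+m^2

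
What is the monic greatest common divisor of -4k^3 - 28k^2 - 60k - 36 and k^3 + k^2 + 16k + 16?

k + 1

Euclidean algorithm in ℚ[k]:
  -4k^3 - 28k^2 - 60k - 36 = (-4)(k^3 + k^2 + 16k + 16) + (-24k^2 + 4k + 28)
  k^3 + k^2 + 16k + 16 = (-(1/24)k - 7/144)(-24k^2 + 4k + 28) + ((625/36)k + 625/36)
  -24k^2 + 4k + 28 = (-(864/625)k + 1008/625)((625/36)k + 625/36) + (0)
Last nonzero remainder: (625/36)k + 625/36. Dividing through by 625/36 gives the monic gcd k + 1.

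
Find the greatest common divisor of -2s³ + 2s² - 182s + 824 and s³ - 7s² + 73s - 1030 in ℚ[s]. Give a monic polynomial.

Apply the Euclidean algorithm:
  -2s³ + 2s² - 182s + 824 = (-2)(s³ - 7s² + 73s - 1030) + (-12s² - 36s - 1236)
  s³ - 7s² + 73s - 1030 = (-(1/12)s + 5/6)(-12s² - 36s - 1236) + (0)
Last nonzero remainder: -12s² - 36s - 1236. Dividing through by -12 gives the monic gcd s² + 3s + 103.

s² + 3s + 103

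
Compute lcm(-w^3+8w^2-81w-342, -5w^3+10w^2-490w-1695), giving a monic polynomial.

Euclidean algorithm in ℚ[w]:
  -w^3+8w^2-81w-342 = (1/5)(-5w^3+10w^2-490w-1695) + (6w^2+17w-3)
  -5w^3+10w^2-490w-1695 = (-(5/6)w+145/36)(6w^2+17w-3) + (-(20195/36)w-20195/12)
  6w^2+17w-3 = (-(216/20195)w+36/20195)(-(20195/36)w-20195/12) + (0)
Last nonzero remainder: -(20195/36)w-20195/12. Dividing through by -20195/36 gives the monic gcd w+3.
Then lcm(f, g) = f·g / gcd(f, g); expanding and making the result monic gives the answer.

w^5-13w^4+234w^3-967w^2+7443w+38646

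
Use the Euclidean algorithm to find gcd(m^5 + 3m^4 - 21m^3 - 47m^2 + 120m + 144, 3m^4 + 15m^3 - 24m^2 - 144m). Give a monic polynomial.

m^3 + 5m^2 - 8m - 48

Repeated division with remainder:
  m^5 + 3m^4 - 21m^3 - 47m^2 + 120m + 144 = ((1/3)m - 2/3)(3m^4 + 15m^3 - 24m^2 - 144m) + (-3m^3 - 15m^2 + 24m + 144)
  3m^4 + 15m^3 - 24m^2 - 144m = (-m)(-3m^3 - 15m^2 + 24m + 144) + (0)
Last nonzero remainder: -3m^3 - 15m^2 + 24m + 144. Dividing through by -3 gives the monic gcd m^3 + 5m^2 - 8m - 48.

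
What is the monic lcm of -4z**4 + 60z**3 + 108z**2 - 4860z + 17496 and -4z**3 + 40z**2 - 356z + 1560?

Repeated division with remainder:
  -4z**4 + 60z**3 + 108z**2 - 4860z + 17496 = (z - 5)(-4z**3 + 40z**2 - 356z + 1560) + (664z**2 - 8200z + 25296)
  -4z**3 + 40z**2 - 356z + 1560 = (-(1/166)z - 195/13778)(664z**2 - 8200z + 25296) + (-(2202200/6889)z + 13213200/6889)
  664z**2 - 8200z + 25296 = (-(571787/275275)z + 3630503/275275)(-(2202200/6889)z + 13213200/6889) + (0)
Last nonzero remainder: -(2202200/6889)z + 13213200/6889. Dividing through by -2202200/6889 gives the monic gcd z - 6.
Then lcm(f, g) = f·g / gcd(f, g); expanding and making the result monic gives the answer.

z**6 - 19z**5 + 98z**4 + 348z**3 - 10989z**2 + 96471z - 284310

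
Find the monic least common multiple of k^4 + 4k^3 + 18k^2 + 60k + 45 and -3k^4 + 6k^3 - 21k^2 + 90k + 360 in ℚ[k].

Repeated division with remainder:
  k^4 + 4k^3 + 18k^2 + 60k + 45 = (-1/3)(-3k^4 + 6k^3 - 21k^2 + 90k + 360) + (6k^3 + 11k^2 + 90k + 165)
  -3k^4 + 6k^3 - 21k^2 + 90k + 360 = (-(1/2)k + 23/12)(6k^3 + 11k^2 + 90k + 165) + ((35/12)k^2 + 175/4)
  6k^3 + 11k^2 + 90k + 165 = ((72/35)k + 132/35)((35/12)k^2 + 175/4) + (0)
Last nonzero remainder: (35/12)k^2 + 175/4. Dividing through by 35/12 gives the monic gcd k^2 + 15.
Then lcm(f, g) = f·g / gcd(f, g); expanding and making the result monic gives the answer.

k^6 + 2k^5 + 2k^4 - 8k^3 - 219k^2 - 570k - 360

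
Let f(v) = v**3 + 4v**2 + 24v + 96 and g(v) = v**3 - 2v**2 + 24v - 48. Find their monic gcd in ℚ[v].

v**2 + 24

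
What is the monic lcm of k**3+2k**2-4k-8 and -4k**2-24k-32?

k**4+6k**3+4k**2-24k-32

Euclidean algorithm in ℚ[k]:
  k**3+2k**2-4k-8 = (-(1/4)k+1)(-4k**2-24k-32) + (12k+24)
  -4k**2-24k-32 = (-(1/3)k-4/3)(12k+24) + (0)
Last nonzero remainder: 12k+24. Dividing through by 12 gives the monic gcd k+2.
Then lcm(f, g) = f·g / gcd(f, g); expanding and making the result monic gives the answer.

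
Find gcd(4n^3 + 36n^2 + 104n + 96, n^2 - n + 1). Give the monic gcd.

Apply the Euclidean algorithm:
  4n^3 + 36n^2 + 104n + 96 = (4n + 40)(n^2 - n + 1) + (140n + 56)
  n^2 - n + 1 = ((1/140)n - 1/100)(140n + 56) + (39/25)
  140n + 56 = ((3500/39)n + 1400/39)(39/25) + (0)
The last nonzero remainder is the constant 39/25, so the polynomials are coprime and gcd = 1.

1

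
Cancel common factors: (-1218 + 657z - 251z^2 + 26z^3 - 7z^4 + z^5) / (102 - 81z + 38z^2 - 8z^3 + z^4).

Euclidean algorithm in ℚ[z]:
  z^5 - 7z^4 + 26z^3 - 251z^2 + 657z - 1218 = (z + 1)(z^4 - 8z^3 + 38z^2 - 81z + 102) + (-4z^3 - 208z^2 + 636z - 1320)
  z^4 - 8z^3 + 38z^2 - 81z + 102 = (-(1/4)z + 15)(-4z^3 - 208z^2 + 636z - 1320) + (3317z^2 - 9951z + 19902)
  -4z^3 - 208z^2 + 636z - 1320 = (-(4/3317)z - 220/3317)(3317z^2 - 9951z + 19902) + (0)
Last nonzero remainder: 3317z^2 - 9951z + 19902. Dividing through by 3317 gives the monic gcd z^2 - 3z + 6.
Cancel z^2 - 3z + 6 from numerator and denominator to get the reduced form.

(-203 + 8z - 4z^2 + z^3)/(17 - 5z + z^2)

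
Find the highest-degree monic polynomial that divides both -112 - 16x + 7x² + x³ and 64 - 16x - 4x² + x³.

-16 + x²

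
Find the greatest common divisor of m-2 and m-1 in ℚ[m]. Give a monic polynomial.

1

Repeated division with remainder:
  m-2 = (m-1) + (-1)
  m-1 = (-m+1)(-1) + (0)
The last nonzero remainder is the constant -1, so the polynomials are coprime and gcd = 1.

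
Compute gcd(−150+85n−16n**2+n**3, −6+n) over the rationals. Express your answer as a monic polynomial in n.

−6+n

By polynomial division,
  n**3−16n**2+85n−150 = (n**2−10n+25)(n−6) + (0)
The last nonzero remainder n−6 is already monic.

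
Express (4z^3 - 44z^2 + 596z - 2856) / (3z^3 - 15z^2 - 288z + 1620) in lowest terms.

(4z^2 - 20z + 476)/(3z^2 + 3z - 270)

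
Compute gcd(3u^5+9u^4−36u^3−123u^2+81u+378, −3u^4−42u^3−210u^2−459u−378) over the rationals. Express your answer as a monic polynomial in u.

u^3+8u^2+22u+21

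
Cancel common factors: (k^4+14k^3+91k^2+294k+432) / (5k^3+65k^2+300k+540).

(k^2+7k+24)/(5k+30)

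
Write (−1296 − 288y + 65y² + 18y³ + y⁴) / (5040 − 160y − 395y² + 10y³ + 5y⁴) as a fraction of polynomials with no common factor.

Euclidean algorithm in ℚ[y]:
  y⁴ + 18y³ + 65y² − 288y − 1296 = (1/5)(5y⁴ + 10y³ − 395y² − 160y + 5040) + (16y³ + 144y² − 256y − 2304)
  5y⁴ + 10y³ − 395y² − 160y + 5040 = ((5/16)y − 35/16)(16y³ + 144y² − 256y − 2304) + (0)
Last nonzero remainder: 16y³ + 144y² − 256y − 2304. Dividing through by 16 gives the monic gcd y³ + 9y² − 16y − 144.
Cancel y³ + 9y² − 16y − 144 from numerator and denominator to get the reduced form.

(9 + y)/(−35 + 5y)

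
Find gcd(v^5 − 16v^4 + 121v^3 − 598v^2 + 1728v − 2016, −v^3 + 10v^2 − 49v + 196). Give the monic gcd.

v^2 − 3v + 28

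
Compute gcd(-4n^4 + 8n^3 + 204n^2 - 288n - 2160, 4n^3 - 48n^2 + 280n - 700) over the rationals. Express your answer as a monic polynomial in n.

n - 5

Repeated division with remainder:
  -4n^4 + 8n^3 + 204n^2 - 288n - 2160 = (-n - 10)(4n^3 - 48n^2 + 280n - 700) + (4n^2 + 1812n - 9160)
  4n^3 - 48n^2 + 280n - 700 = (n - 465)(4n^2 + 1812n - 9160) + (852020n - 4260100)
  4n^2 + 1812n - 9160 = ((1/213005)n + 458/213005)(852020n - 4260100) + (0)
Last nonzero remainder: 852020n - 4260100. Dividing through by 852020 gives the monic gcd n - 5.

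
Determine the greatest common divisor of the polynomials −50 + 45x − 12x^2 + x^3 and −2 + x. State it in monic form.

By polynomial division,
  x^3 − 12x^2 + 45x − 50 = (x^2 − 10x + 25)(x − 2) + (0)
The last nonzero remainder x − 2 is already monic.

−2 + x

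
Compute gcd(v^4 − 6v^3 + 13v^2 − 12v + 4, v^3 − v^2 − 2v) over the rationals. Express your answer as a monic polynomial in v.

v − 2

Repeated division with remainder:
  v^4 − 6v^3 + 13v^2 − 12v + 4 = (v − 5)(v^3 − v^2 − 2v) + (10v^2 − 22v + 4)
  v^3 − v^2 − 2v = ((1/10)v + 3/25)(10v^2 − 22v + 4) + ((6/25)v − 12/25)
  10v^2 − 22v + 4 = ((125/3)v − 25/3)((6/25)v − 12/25) + (0)
Last nonzero remainder: (6/25)v − 12/25. Dividing through by 6/25 gives the monic gcd v − 2.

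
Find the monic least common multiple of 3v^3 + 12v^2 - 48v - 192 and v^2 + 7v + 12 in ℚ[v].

Apply the Euclidean algorithm:
  3v^3 + 12v^2 - 48v - 192 = (3v - 9)(v^2 + 7v + 12) + (-21v - 84)
  v^2 + 7v + 12 = (-(1/21)v - 1/7)(-21v - 84) + (0)
Last nonzero remainder: -21v - 84. Dividing through by -21 gives the monic gcd v + 4.
Then lcm(f, g) = f·g / gcd(f, g); expanding and making the result monic gives the answer.

v^4 + 7v^3 - 4v^2 - 112v - 192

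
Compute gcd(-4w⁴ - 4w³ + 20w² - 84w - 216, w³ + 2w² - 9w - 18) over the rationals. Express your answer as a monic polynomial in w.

w² + 5w + 6

Euclidean algorithm in ℚ[w]:
  -4w⁴ - 4w³ + 20w² - 84w - 216 = (-4w + 4)(w³ + 2w² - 9w - 18) + (-24w² - 120w - 144)
  w³ + 2w² - 9w - 18 = (-(1/24)w + 1/8)(-24w² - 120w - 144) + (0)
Last nonzero remainder: -24w² - 120w - 144. Dividing through by -24 gives the monic gcd w² + 5w + 6.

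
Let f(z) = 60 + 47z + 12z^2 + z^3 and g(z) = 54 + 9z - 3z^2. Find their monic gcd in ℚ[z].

Apply the Euclidean algorithm:
  z^3 + 12z^2 + 47z + 60 = (-(1/3)z - 5)(-3z^2 + 9z + 54) + (110z + 330)
  -3z^2 + 9z + 54 = (-(3/110)z + 9/55)(110z + 330) + (0)
Last nonzero remainder: 110z + 330. Dividing through by 110 gives the monic gcd z + 3.

3 + z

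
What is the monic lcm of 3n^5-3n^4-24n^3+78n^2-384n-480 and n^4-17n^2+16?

Repeated division with remainder:
  3n^5-3n^4-24n^3+78n^2-384n-480 = (3n-3)(n^4-17n^2+16) + (27n^3+27n^2-432n-432)
  n^4-17n^2+16 = ((1/27)n-1/27)(27n^3+27n^2-432n-432) + (0)
Last nonzero remainder: 27n^3+27n^2-432n-432. Dividing through by 27 gives the monic gcd n^3+n^2-16n-16.
Then lcm(f, g) = f·g / gcd(f, g); expanding and making the result monic gives the answer.

n^6-2n^5-7n^4+34n^3-154n^2-32n+160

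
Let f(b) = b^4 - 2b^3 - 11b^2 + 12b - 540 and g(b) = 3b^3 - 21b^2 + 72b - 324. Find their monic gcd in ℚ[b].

Apply the Euclidean algorithm:
  b^4 - 2b^3 - 11b^2 + 12b - 540 = ((1/3)b + 5/3)(3b^3 - 21b^2 + 72b - 324) + (0)
Last nonzero remainder: 3b^3 - 21b^2 + 72b - 324. Dividing through by 3 gives the monic gcd b^3 - 7b^2 + 24b - 108.

b^3 - 7b^2 + 24b - 108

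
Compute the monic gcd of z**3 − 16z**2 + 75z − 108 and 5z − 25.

Repeated division with remainder:
  z**3 − 16z**2 + 75z − 108 = ((1/5)z**2 − (11/5)z + 4)(5z − 25) + (−8)
  5z − 25 = (−(5/8)z + 25/8)(−8) + (0)
The last nonzero remainder is the constant −8, so the polynomials are coprime and gcd = 1.

1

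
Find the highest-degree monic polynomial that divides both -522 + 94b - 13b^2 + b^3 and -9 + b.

Apply the Euclidean algorithm:
  b^3 - 13b^2 + 94b - 522 = (b^2 - 4b + 58)(b - 9) + (0)
The last nonzero remainder b - 9 is already monic.

-9 + b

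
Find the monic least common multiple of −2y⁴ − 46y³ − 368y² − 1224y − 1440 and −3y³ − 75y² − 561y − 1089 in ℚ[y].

y⁶ + 45y⁵ + 811y⁴ + 7443y³ + 36448y² + 89892y + 87120

Euclidean algorithm in ℚ[y]:
  −2y⁴ − 46y³ − 368y² − 1224y − 1440 = ((2/3)y − 4/3)(−3y³ − 75y² − 561y − 1089) + (−94y² − 1246y − 2892)
  −3y³ − 75y² − 561y − 1089 = ((3/94)y + 828/2209)(−94y² − 1246y − 2892) + (−(3675/2209)y − 11025/2209)
  −94y² − 1246y − 2892 = ((207646/3675)y + 2129476/3675)(−(3675/2209)y − 11025/2209) + (0)
Last nonzero remainder: −(3675/2209)y − 11025/2209. Dividing through by −3675/2209 gives the monic gcd y + 3.
Then lcm(f, g) = f·g / gcd(f, g); expanding and making the result monic gives the answer.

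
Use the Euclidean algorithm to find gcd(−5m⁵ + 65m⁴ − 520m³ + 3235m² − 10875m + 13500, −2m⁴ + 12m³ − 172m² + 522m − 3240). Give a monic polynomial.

Apply the Euclidean algorithm:
  −5m⁵ + 65m⁴ − 520m³ + 3235m² − 10875m + 13500 = ((5/2)m − 35/2)(−2m⁴ + 12m³ − 172m² + 522m − 3240) + (120m³ − 1080m² + 6360m − 43200)
  −2m⁴ + 12m³ − 172m² + 522m − 3240 = (−(1/60)m − 1/20)(120m³ − 1080m² + 6360m − 43200) + (−120m² + 120m − 5400)
  120m³ − 1080m² + 6360m − 43200 = (−m + 8)(−120m² + 120m − 5400) + (0)
Last nonzero remainder: −120m² + 120m − 5400. Dividing through by −120 gives the monic gcd m² − m + 45.

m² − m + 45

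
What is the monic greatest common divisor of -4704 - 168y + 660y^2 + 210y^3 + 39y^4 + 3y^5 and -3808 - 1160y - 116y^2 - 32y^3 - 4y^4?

Repeated division with remainder:
  3y^5 + 39y^4 + 210y^3 + 660y^2 - 168y - 4704 = (-(3/4)y - 15/4)(-4y^4 - 32y^3 - 116y^2 - 1160y - 3808) + (3y^3 - 645y^2 - 7374y - 18984)
  -4y^4 - 32y^3 - 116y^2 - 1160y - 3808 = (-(4/3)y - 892/3)(3y^3 - 645y^2 - 7374y - 18984) + (-201728y^2 - 2219008y - 5648384)
  3y^3 - 645y^2 - 7374y - 18984 = (-(3/201728)y + 339/100864)(-201728y^2 - 2219008y - 5648384) + (0)
Last nonzero remainder: -201728y^2 - 2219008y - 5648384. Dividing through by -201728 gives the monic gcd y^2 + 11y + 28.

28 + 11y + y^2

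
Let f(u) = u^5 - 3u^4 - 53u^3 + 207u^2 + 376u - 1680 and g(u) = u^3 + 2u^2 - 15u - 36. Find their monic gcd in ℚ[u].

Repeated division with remainder:
  u^5 - 3u^4 - 53u^3 + 207u^2 + 376u - 1680 = (u^2 - 5u - 28)(u^3 + 2u^2 - 15u - 36) + (224u^2 - 224u - 2688)
  u^3 + 2u^2 - 15u - 36 = ((1/224)u + 3/224)(224u^2 - 224u - 2688) + (0)
Last nonzero remainder: 224u^2 - 224u - 2688. Dividing through by 224 gives the monic gcd u^2 - u - 12.

u^2 - u - 12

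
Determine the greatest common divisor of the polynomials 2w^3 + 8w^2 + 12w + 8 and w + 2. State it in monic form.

w + 2

By polynomial division,
  2w^3 + 8w^2 + 12w + 8 = (2w^2 + 4w + 4)(w + 2) + (0)
The last nonzero remainder w + 2 is already monic.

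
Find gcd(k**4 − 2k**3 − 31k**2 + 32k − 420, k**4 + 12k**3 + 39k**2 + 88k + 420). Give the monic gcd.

k**3 + 5k**2 + 4k + 60

By polynomial division,
  k**4 − 2k**3 − 31k**2 + 32k − 420 = (k**4 + 12k**3 + 39k**2 + 88k + 420) + (−14k**3 − 70k**2 − 56k − 840)
  k**4 + 12k**3 + 39k**2 + 88k + 420 = (−(1/14)k − 1/2)(−14k**3 − 70k**2 − 56k − 840) + (0)
Last nonzero remainder: −14k**3 − 70k**2 − 56k − 840. Dividing through by −14 gives the monic gcd k**3 + 5k**2 + 4k + 60.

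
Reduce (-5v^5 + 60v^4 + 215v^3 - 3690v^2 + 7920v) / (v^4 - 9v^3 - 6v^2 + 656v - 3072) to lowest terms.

(-5v^3 + 70v^2 - 165v)/(v^2 - 11v + 64)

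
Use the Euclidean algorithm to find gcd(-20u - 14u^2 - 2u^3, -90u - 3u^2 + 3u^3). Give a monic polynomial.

5u + u^2

Apply the Euclidean algorithm:
  -2u^3 - 14u^2 - 20u = (-2/3)(3u^3 - 3u^2 - 90u) + (-16u^2 - 80u)
  3u^3 - 3u^2 - 90u = (-(3/16)u + 9/8)(-16u^2 - 80u) + (0)
Last nonzero remainder: -16u^2 - 80u. Dividing through by -16 gives the monic gcd u^2 + 5u.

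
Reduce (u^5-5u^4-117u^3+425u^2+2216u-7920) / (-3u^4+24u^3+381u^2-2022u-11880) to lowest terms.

Euclidean algorithm in ℚ[u]:
  u^5-5u^4-117u^3+425u^2+2216u-7920 = (-(1/3)u-1)(-3u^4+24u^3+381u^2-2022u-11880) + (34u^3+132u^2-3766u-19800)
  -3u^4+24u^3+381u^2-2022u-11880 = (-(3/34)u+303/289)(34u^3+132u^2-3766u-19800) + (-(25920/289)u^2+(51840/289)u+2566080/289)
  34u^3+132u^2-3766u-19800 = (-(4913/12960)u-1445/648)(-(25920/289)u^2+(51840/289)u+2566080/289) + (0)
Last nonzero remainder: -(25920/289)u^2+(51840/289)u+2566080/289. Dividing through by -25920/289 gives the monic gcd u^2-2u-99.
Cancel u^2-2u-99 from numerator and denominator to get the reduced form.

(-u^3+3u^2+24u-80)/(3u^2-18u-120)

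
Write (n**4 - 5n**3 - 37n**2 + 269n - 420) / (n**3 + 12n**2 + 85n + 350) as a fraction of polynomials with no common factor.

Apply the Euclidean algorithm:
  n**4 - 5n**3 - 37n**2 + 269n - 420 = (n - 17)(n**3 + 12n**2 + 85n + 350) + (82n**2 + 1364n + 5530)
  n**3 + 12n**2 + 85n + 350 = ((1/82)n - 95/1681)(82n**2 + 1364n + 5530) + ((159100/1681)n + 1113700/1681)
  82n**2 + 1364n + 5530 = ((68921/79550)n + 132799/15910)((159100/1681)n + 1113700/1681) + (0)
Last nonzero remainder: (159100/1681)n + 1113700/1681. Dividing through by 159100/1681 gives the monic gcd n + 7.
Cancel n + 7 from numerator and denominator to get the reduced form.

(n**3 - 12n**2 + 47n - 60)/(n**2 + 5n + 50)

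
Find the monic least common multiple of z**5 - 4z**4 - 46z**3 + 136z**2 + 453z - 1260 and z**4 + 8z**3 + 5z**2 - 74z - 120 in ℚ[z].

Repeated division with remainder:
  z**5 - 4z**4 - 46z**3 + 136z**2 + 453z - 1260 = (z - 12)(z**4 + 8z**3 + 5z**2 - 74z - 120) + (45z**3 + 270z**2 - 315z - 2700)
  z**4 + 8z**3 + 5z**2 - 74z - 120 = ((1/45)z + 2/45)(45z**3 + 270z**2 - 315z - 2700) + (0)
Last nonzero remainder: 45z**3 + 270z**2 - 315z - 2700. Dividing through by 45 gives the monic gcd z**3 + 6z**2 - 7z - 60.
Then lcm(f, g) = f·g / gcd(f, g); expanding and making the result monic gives the answer.

z**6 - 2z**5 - 54z**4 + 44z**3 + 725z**2 - 354z - 2520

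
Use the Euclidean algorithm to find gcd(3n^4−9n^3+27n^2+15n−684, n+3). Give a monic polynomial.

By polynomial division,
  3n^4−9n^3+27n^2+15n−684 = (3n^3−18n^2+81n−228)(n+3) + (0)
The last nonzero remainder n+3 is already monic.

n+3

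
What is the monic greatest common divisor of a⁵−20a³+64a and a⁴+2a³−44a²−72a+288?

a²+2a−8

Euclidean algorithm in ℚ[a]:
  a⁵−20a³+64a = (a−2)(a⁴+2a³−44a²−72a+288) + (28a³−16a²−368a+576)
  a⁴+2a³−44a²−72a+288 = ((1/28)a+9/98)(28a³−16a²−368a+576) + (−(1440/49)a²−(2880/49)a+11520/49)
  28a³−16a²−368a+576 = (−(343/360)a+49/20)(−(1440/49)a²−(2880/49)a+11520/49) + (0)
Last nonzero remainder: −(1440/49)a²−(2880/49)a+11520/49. Dividing through by −1440/49 gives the monic gcd a²+2a−8.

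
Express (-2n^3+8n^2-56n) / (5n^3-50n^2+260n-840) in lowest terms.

Apply the Euclidean algorithm:
  -2n^3+8n^2-56n = (-2/5)(5n^3-50n^2+260n-840) + (-12n^2+48n-336)
  5n^3-50n^2+260n-840 = (-(5/12)n+5/2)(-12n^2+48n-336) + (0)
Last nonzero remainder: -12n^2+48n-336. Dividing through by -12 gives the monic gcd n^2-4n+28.
Cancel n^2-4n+28 from numerator and denominator to get the reduced form.

(-2n)/(5n-30)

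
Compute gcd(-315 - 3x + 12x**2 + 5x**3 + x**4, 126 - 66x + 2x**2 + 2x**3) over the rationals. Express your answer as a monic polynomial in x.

Repeated division with remainder:
  x**4 + 5x**3 + 12x**2 - 3x - 315 = ((1/2)x + 2)(2x**3 + 2x**2 - 66x + 126) + (41x**2 + 66x - 567)
  2x**3 + 2x**2 - 66x + 126 = ((2/41)x - 50/1681)(41x**2 + 66x - 567) + (-(61152/1681)x + 183456/1681)
  41x**2 + 66x - 567 = (-(68921/61152)x - 15129/2912)(-(61152/1681)x + 183456/1681) + (0)
Last nonzero remainder: -(61152/1681)x + 183456/1681. Dividing through by -61152/1681 gives the monic gcd x - 3.

-3 + x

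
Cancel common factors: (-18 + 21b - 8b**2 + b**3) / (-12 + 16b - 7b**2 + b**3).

Apply the Euclidean algorithm:
  b**3 - 8b**2 + 21b - 18 = (b**3 - 7b**2 + 16b - 12) + (-b**2 + 5b - 6)
  b**3 - 7b**2 + 16b - 12 = (-b + 2)(-b**2 + 5b - 6) + (0)
Last nonzero remainder: -b**2 + 5b - 6. Dividing through by -1 gives the monic gcd b**2 - 5b + 6.
Cancel b**2 - 5b + 6 from numerator and denominator to get the reduced form.

(-3 + b)/(-2 + b)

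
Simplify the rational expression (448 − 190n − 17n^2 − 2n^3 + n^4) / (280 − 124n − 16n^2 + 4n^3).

Repeated division with remainder:
  n^4 − 2n^3 − 17n^2 − 190n + 448 = ((1/4)n + 1/2)(4n^3 − 16n^2 − 124n + 280) + (22n^2 − 198n + 308)
  4n^3 − 16n^2 − 124n + 280 = ((2/11)n + 10/11)(22n^2 − 198n + 308) + (0)
Last nonzero remainder: 22n^2 − 198n + 308. Dividing through by 22 gives the monic gcd n^2 − 9n + 14.
Cancel n^2 − 9n + 14 from numerator and denominator to get the reduced form.

(32 + 7n + n^2)/(20 + 4n)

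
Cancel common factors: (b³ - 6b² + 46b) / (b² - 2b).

(b² - 6b + 46)/(b - 2)

By polynomial division,
  b³ - 6b² + 46b = (b - 4)(b² - 2b) + (38b)
  b² - 2b = ((1/38)b - 1/19)(38b) + (0)
Last nonzero remainder: 38b. Dividing through by 38 gives the monic gcd b.
Cancel b from numerator and denominator to get the reduced form.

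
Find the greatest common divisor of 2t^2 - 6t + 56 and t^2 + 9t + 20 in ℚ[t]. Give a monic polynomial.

Apply the Euclidean algorithm:
  2t^2 - 6t + 56 = (2)(t^2 + 9t + 20) + (-24t + 16)
  t^2 + 9t + 20 = (-(1/24)t - 29/72)(-24t + 16) + (238/9)
  -24t + 16 = (-(108/119)t + 72/119)(238/9) + (0)
The last nonzero remainder is the constant 238/9, so the polynomials are coprime and gcd = 1.

1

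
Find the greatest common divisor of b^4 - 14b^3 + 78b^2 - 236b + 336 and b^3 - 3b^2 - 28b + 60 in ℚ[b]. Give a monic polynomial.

By polynomial division,
  b^4 - 14b^3 + 78b^2 - 236b + 336 = (b - 11)(b^3 - 3b^2 - 28b + 60) + (73b^2 - 604b + 996)
  b^3 - 3b^2 - 28b + 60 = ((1/73)b + 385/5329)(73b^2 - 604b + 996) + ((10620/5329)b - 63720/5329)
  73b^2 - 604b + 996 = ((389017/10620)b - 442307/5310)((10620/5329)b - 63720/5329) + (0)
Last nonzero remainder: (10620/5329)b - 63720/5329. Dividing through by 10620/5329 gives the monic gcd b - 6.

b - 6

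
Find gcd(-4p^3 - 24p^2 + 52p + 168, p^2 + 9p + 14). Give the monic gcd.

p^2 + 9p + 14

Euclidean algorithm in ℚ[p]:
  -4p^3 - 24p^2 + 52p + 168 = (-4p + 12)(p^2 + 9p + 14) + (0)
The last nonzero remainder p^2 + 9p + 14 is already monic.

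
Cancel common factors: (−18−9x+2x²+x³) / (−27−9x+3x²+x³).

Apply the Euclidean algorithm:
  x³+2x²−9x−18 = (x³+3x²−9x−27) + (−x²+9)
  x³+3x²−9x−27 = (−x−3)(−x²+9) + (0)
Last nonzero remainder: −x²+9. Dividing through by −1 gives the monic gcd x²−9.
Cancel x²−9 from numerator and denominator to get the reduced form.

(2+x)/(3+x)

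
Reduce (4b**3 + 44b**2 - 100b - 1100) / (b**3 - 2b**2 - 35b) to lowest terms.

By polynomial division,
  4b**3 + 44b**2 - 100b - 1100 = (4)(b**3 - 2b**2 - 35b) + (52b**2 + 40b - 1100)
  b**3 - 2b**2 - 35b = ((1/52)b - 9/169)(52b**2 + 40b - 1100) + (-(1980/169)b - 9900/169)
  52b**2 + 40b - 1100 = (-(2197/495)b + 169/9)(-(1980/169)b - 9900/169) + (0)
Last nonzero remainder: -(1980/169)b - 9900/169. Dividing through by -1980/169 gives the monic gcd b + 5.
Cancel b + 5 from numerator and denominator to get the reduced form.

(4b**2 + 24b - 220)/(b**2 - 7b)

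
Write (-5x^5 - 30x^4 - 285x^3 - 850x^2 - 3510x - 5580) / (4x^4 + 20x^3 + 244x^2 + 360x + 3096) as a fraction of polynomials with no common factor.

(-5x^3 - 30x^2 - 195x - 310)/(4x^2 + 20x + 172)

Repeated division with remainder:
  -5x^5 - 30x^4 - 285x^3 - 850x^2 - 3510x - 5580 = (-(5/4)x - 5/4)(4x^4 + 20x^3 + 244x^2 + 360x + 3096) + (45x^3 - 95x^2 + 810x - 1710)
  4x^4 + 20x^3 + 244x^2 + 360x + 3096 = ((4/45)x + 256/405)(45x^3 - 95x^2 + 810x - 1710) + ((18796/81)x^2 + 37592/9)
  45x^3 - 95x^2 + 810x - 1710 = ((3645/18796)x - 7695/18796)((18796/81)x^2 + 37592/9) + (0)
Last nonzero remainder: (18796/81)x^2 + 37592/9. Dividing through by 18796/81 gives the monic gcd x^2 + 18.
Cancel x^2 + 18 from numerator and denominator to get the reduced form.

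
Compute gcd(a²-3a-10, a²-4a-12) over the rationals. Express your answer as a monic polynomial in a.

Euclidean algorithm in ℚ[a]:
  a²-3a-10 = (a²-4a-12) + (a+2)
  a²-4a-12 = (a-6)(a+2) + (0)
The last nonzero remainder a+2 is already monic.

a+2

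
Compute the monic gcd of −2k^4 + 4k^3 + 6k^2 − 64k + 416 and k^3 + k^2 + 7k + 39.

By polynomial division,
  −2k^4 + 4k^3 + 6k^2 − 64k + 416 = (−2k + 6)(k^3 + k^2 + 7k + 39) + (14k^2 − 28k + 182)
  k^3 + k^2 + 7k + 39 = ((1/14)k + 3/14)(14k^2 − 28k + 182) + (0)
Last nonzero remainder: 14k^2 − 28k + 182. Dividing through by 14 gives the monic gcd k^2 − 2k + 13.

k^2 − 2k + 13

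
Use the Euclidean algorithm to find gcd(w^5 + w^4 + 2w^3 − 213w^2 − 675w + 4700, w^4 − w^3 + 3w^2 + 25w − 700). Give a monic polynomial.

w^2 − 25

Repeated division with remainder:
  w^5 + w^4 + 2w^3 − 213w^2 − 675w + 4700 = (w + 2)(w^4 − w^3 + 3w^2 + 25w − 700) + (w^3 − 244w^2 − 25w + 6100)
  w^4 − w^3 + 3w^2 + 25w − 700 = (w + 243)(w^3 − 244w^2 − 25w + 6100) + (59320w^2 − 1483000)
  w^3 − 244w^2 − 25w + 6100 = ((1/59320)w − 61/14830)(59320w^2 − 1483000) + (0)
Last nonzero remainder: 59320w^2 − 1483000. Dividing through by 59320 gives the monic gcd w^2 − 25.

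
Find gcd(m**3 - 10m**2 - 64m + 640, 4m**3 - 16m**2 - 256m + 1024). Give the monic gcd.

m**2 - 64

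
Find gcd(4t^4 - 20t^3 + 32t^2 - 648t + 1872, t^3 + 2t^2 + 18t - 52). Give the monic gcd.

Repeated division with remainder:
  4t^4 - 20t^3 + 32t^2 - 648t + 1872 = (4t - 28)(t^3 + 2t^2 + 18t - 52) + (16t^2 + 64t + 416)
  t^3 + 2t^2 + 18t - 52 = ((1/16)t - 1/8)(16t^2 + 64t + 416) + (0)
Last nonzero remainder: 16t^2 + 64t + 416. Dividing through by 16 gives the monic gcd t^2 + 4t + 26.

t^2 + 4t + 26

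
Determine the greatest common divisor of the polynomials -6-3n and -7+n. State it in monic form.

Repeated division with remainder:
  -3n-6 = (-3)(n-7) + (-27)
  n-7 = (-(1/27)n+7/27)(-27) + (0)
The last nonzero remainder is the constant -27, so the polynomials are coprime and gcd = 1.

1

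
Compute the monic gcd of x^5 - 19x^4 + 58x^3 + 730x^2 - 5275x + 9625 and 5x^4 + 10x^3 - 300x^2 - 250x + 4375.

x^3 - 3x^2 - 45x + 175

Repeated division with remainder:
  x^5 - 19x^4 + 58x^3 + 730x^2 - 5275x + 9625 = ((1/5)x - 21/5)(5x^4 + 10x^3 - 300x^2 - 250x + 4375) + (160x^3 - 480x^2 - 7200x + 28000)
  5x^4 + 10x^3 - 300x^2 - 250x + 4375 = ((1/32)x + 5/32)(160x^3 - 480x^2 - 7200x + 28000) + (0)
Last nonzero remainder: 160x^3 - 480x^2 - 7200x + 28000. Dividing through by 160 gives the monic gcd x^3 - 3x^2 - 45x + 175.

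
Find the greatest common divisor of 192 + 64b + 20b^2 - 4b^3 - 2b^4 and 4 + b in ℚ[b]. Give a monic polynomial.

4 + b

Euclidean algorithm in ℚ[b]:
  -2b^4 - 4b^3 + 20b^2 + 64b + 192 = (-2b^3 + 4b^2 + 4b + 48)(b + 4) + (0)
The last nonzero remainder b + 4 is already monic.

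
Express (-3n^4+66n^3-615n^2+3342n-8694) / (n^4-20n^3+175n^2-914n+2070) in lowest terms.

(-3n+21)/(n-5)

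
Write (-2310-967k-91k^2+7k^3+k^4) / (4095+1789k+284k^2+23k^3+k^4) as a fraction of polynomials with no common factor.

(-66-5k+k^2)/(117+11k+k^2)

By polynomial division,
  k^4+7k^3-91k^2-967k-2310 = (k^4+23k^3+284k^2+1789k+4095) + (-16k^3-375k^2-2756k-6405)
  k^4+23k^3+284k^2+1789k+4095 = (-(1/16)k+7/256)(-16k^3-375k^2-2756k-6405) + ((31233/256)k^2+(93699/64)k+1093155/256)
  -16k^3-375k^2-2756k-6405 = (-(4096/31233)k-15616/10411)((31233/256)k^2+(93699/64)k+1093155/256) + (0)
Last nonzero remainder: (31233/256)k^2+(93699/64)k+1093155/256. Dividing through by 31233/256 gives the monic gcd k^2+12k+35.
Cancel k^2+12k+35 from numerator and denominator to get the reduced form.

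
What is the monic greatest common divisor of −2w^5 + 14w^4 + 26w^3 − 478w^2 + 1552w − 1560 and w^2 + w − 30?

Repeated division with remainder:
  −2w^5 + 14w^4 + 26w^3 − 478w^2 + 1552w − 1560 = (−2w^3 + 16w^2 − 50w + 52)(w^2 + w − 30) + (0)
The last nonzero remainder w^2 + w − 30 is already monic.

w^2 + w − 30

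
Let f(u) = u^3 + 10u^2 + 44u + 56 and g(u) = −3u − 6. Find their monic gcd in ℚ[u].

Apply the Euclidean algorithm:
  u^3 + 10u^2 + 44u + 56 = (−(1/3)u^2 − (8/3)u − 28/3)(−3u − 6) + (0)
Last nonzero remainder: −3u − 6. Dividing through by −3 gives the monic gcd u + 2.

u + 2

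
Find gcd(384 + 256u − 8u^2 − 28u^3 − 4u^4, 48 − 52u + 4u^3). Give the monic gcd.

−12 + u + u^2

Repeated division with remainder:
  −4u^4 − 28u^3 − 8u^2 + 256u + 384 = (−u − 7)(4u^3 − 52u + 48) + (−60u^2 − 60u + 720)
  4u^3 − 52u + 48 = (−(1/15)u + 1/15)(−60u^2 − 60u + 720) + (0)
Last nonzero remainder: −60u^2 − 60u + 720. Dividing through by −60 gives the monic gcd u^2 + u − 12.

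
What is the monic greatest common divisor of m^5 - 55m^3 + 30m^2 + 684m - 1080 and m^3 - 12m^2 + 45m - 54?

m^2 - 9m + 18

Euclidean algorithm in ℚ[m]:
  m^5 - 55m^3 + 30m^2 + 684m - 1080 = (m^2 + 12m + 44)(m^3 - 12m^2 + 45m - 54) + (72m^2 - 648m + 1296)
  m^3 - 12m^2 + 45m - 54 = ((1/72)m - 1/24)(72m^2 - 648m + 1296) + (0)
Last nonzero remainder: 72m^2 - 648m + 1296. Dividing through by 72 gives the monic gcd m^2 - 9m + 18.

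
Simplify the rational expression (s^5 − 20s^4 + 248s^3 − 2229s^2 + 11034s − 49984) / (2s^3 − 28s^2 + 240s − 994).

(s^3 − 13s^2 + 86s − 704)/(2s − 14)

By polynomial division,
  s^5 − 20s^4 + 248s^3 − 2229s^2 + 11034s − 49984 = ((1/2)s^2 − 3s + 22)(2s^3 − 28s^2 + 240s − 994) + (−396s^2 + 2772s − 28116)
  2s^3 − 28s^2 + 240s − 994 = (−(1/198)s + 7/198)(−396s^2 + 2772s − 28116) + (0)
Last nonzero remainder: −396s^2 + 2772s − 28116. Dividing through by −396 gives the monic gcd s^2 − 7s + 71.
Cancel s^2 − 7s + 71 from numerator and denominator to get the reduced form.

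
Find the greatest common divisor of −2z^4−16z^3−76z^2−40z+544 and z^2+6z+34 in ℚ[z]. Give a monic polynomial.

Euclidean algorithm in ℚ[z]:
  −2z^4−16z^3−76z^2−40z+544 = (−2z^2−4z+16)(z^2+6z+34) + (0)
The last nonzero remainder z^2+6z+34 is already monic.

z^2+6z+34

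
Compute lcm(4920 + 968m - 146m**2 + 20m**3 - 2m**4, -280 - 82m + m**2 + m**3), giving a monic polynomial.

-68880 - 40612m - 5740m**2 + 39m**3 - 9m**4 + m**5 + m**6

Euclidean algorithm in ℚ[m]:
  -2m**4 + 20m**3 - 146m**2 + 968m + 4920 = (-2m + 22)(m**3 + m**2 - 82m - 280) + (-332m**2 + 2212m + 11080)
  m**3 + m**2 - 82m - 280 = (-(1/332)m - 159/6889)(-332m**2 + 2212m + 11080) + ((16720/6889)m - 167200/6889)
  -332m**2 + 2212m + 11080 = (-(571787/4180)m - 1908253/4180)((16720/6889)m - 167200/6889) + (0)
Last nonzero remainder: (16720/6889)m - 167200/6889. Dividing through by 16720/6889 gives the monic gcd m - 10.
Then lcm(f, g) = f·g / gcd(f, g); expanding and making the result monic gives the answer.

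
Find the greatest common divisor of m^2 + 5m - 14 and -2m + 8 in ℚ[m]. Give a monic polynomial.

1

Euclidean algorithm in ℚ[m]:
  m^2 + 5m - 14 = (-(1/2)m - 9/2)(-2m + 8) + (22)
  -2m + 8 = (-(1/11)m + 4/11)(22) + (0)
The last nonzero remainder is the constant 22, so the polynomials are coprime and gcd = 1.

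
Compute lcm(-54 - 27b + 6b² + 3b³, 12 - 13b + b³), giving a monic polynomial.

72 - 18b - 53b² - 7b³ + 5b⁴ + b⁵

Repeated division with remainder:
  3b³ + 6b² - 27b - 54 = (3)(b³ - 13b + 12) + (6b² + 12b - 90)
  b³ - 13b + 12 = ((1/6)b - 1/3)(6b² + 12b - 90) + (6b - 18)
  6b² + 12b - 90 = (b + 5)(6b - 18) + (0)
Last nonzero remainder: 6b - 18. Dividing through by 6 gives the monic gcd b - 3.
Then lcm(f, g) = f·g / gcd(f, g); expanding and making the result monic gives the answer.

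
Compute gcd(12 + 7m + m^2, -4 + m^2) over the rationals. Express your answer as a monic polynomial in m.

1

By polynomial division,
  m^2 + 7m + 12 = (m^2 - 4) + (7m + 16)
  m^2 - 4 = ((1/7)m - 16/49)(7m + 16) + (60/49)
  7m + 16 = ((343/60)m + 196/15)(60/49) + (0)
The last nonzero remainder is the constant 60/49, so the polynomials are coprime and gcd = 1.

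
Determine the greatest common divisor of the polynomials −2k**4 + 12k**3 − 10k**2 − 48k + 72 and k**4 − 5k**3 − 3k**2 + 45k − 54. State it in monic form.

k**3 − 8k**2 + 21k − 18

Apply the Euclidean algorithm:
  −2k**4 + 12k**3 − 10k**2 − 48k + 72 = (−2)(k**4 − 5k**3 − 3k**2 + 45k − 54) + (2k**3 − 16k**2 + 42k − 36)
  k**4 − 5k**3 − 3k**2 + 45k − 54 = ((1/2)k + 3/2)(2k**3 − 16k**2 + 42k − 36) + (0)
Last nonzero remainder: 2k**3 − 16k**2 + 42k − 36. Dividing through by 2 gives the monic gcd k**3 − 8k**2 + 21k − 18.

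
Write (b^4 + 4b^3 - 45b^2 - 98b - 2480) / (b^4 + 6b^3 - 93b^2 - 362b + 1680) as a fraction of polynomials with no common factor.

Apply the Euclidean algorithm:
  b^4 + 4b^3 - 45b^2 - 98b - 2480 = (b^4 + 6b^3 - 93b^2 - 362b + 1680) + (-2b^3 + 48b^2 + 264b - 4160)
  b^4 + 6b^3 - 93b^2 - 362b + 1680 = (-(1/2)b - 15)(-2b^3 + 48b^2 + 264b - 4160) + (759b^2 + 1518b - 60720)
  -2b^3 + 48b^2 + 264b - 4160 = (-(2/759)b + 52/759)(759b^2 + 1518b - 60720) + (0)
Last nonzero remainder: 759b^2 + 1518b - 60720. Dividing through by 759 gives the monic gcd b^2 + 2b - 80.
Cancel b^2 + 2b - 80 from numerator and denominator to get the reduced form.

(b^2 + 2b + 31)/(b^2 + 4b - 21)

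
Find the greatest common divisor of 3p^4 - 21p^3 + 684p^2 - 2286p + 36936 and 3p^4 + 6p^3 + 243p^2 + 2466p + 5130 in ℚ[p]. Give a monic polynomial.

p^2 - 6p + 114

Apply the Euclidean algorithm:
  3p^4 - 21p^3 + 684p^2 - 2286p + 36936 = (3p^4 + 6p^3 + 243p^2 + 2466p + 5130) + (-27p^3 + 441p^2 - 4752p + 31806)
  3p^4 + 6p^3 + 243p^2 + 2466p + 5130 = (-(1/9)p - 55/27)(-27p^3 + 441p^2 - 4752p + 31806) + ((1840/3)p^2 - 3680p + 69920)
  -27p^3 + 441p^2 - 4752p + 31806 = (-(81/1840)p + 837/1840)((1840/3)p^2 - 3680p + 69920) + (0)
Last nonzero remainder: (1840/3)p^2 - 3680p + 69920. Dividing through by 1840/3 gives the monic gcd p^2 - 6p + 114.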